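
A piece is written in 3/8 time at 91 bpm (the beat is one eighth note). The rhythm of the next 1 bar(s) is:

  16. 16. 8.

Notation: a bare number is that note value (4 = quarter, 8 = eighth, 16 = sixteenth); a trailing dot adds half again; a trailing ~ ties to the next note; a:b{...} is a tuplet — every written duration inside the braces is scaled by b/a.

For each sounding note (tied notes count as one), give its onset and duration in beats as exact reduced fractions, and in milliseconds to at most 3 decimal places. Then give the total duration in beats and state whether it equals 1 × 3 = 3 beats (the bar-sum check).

1) 0.0ms=0b +494.505ms=3/4b
2) 494.505ms=3/4b +494.505ms=3/4b
3) 989.011ms=3/2b +989.011ms=3/2b
Σ=3b of 3 (91bpm 3/8) — PASS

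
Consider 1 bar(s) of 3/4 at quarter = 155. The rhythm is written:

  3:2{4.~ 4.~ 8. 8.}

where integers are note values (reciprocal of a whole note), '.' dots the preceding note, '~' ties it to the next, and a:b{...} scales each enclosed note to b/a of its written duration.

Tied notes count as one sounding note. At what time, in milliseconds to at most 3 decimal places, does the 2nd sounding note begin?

note 2 onset = 5/2b = 967.742ms

1. 0.0ms @ 0 + 967.742ms (5/2)
2. 967.742ms @ 5/2 + 193.548ms (1/2)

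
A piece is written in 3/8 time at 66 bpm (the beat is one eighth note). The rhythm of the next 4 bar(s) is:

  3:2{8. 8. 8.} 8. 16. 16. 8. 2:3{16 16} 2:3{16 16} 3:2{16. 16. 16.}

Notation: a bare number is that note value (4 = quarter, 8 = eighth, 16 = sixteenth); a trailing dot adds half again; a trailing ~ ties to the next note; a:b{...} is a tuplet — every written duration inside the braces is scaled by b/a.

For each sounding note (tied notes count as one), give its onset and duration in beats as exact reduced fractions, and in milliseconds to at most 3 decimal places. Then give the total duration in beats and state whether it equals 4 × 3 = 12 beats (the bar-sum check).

1) 0.0ms=0b +909.091ms=1b
2) 909.091ms=1b +909.091ms=1b
3) 1818.182ms=2b +909.091ms=1b
4) 2727.273ms=3b +1363.636ms=3/2b
5) 4090.909ms=9/2b +681.818ms=3/4b
6) 4772.727ms=21/4b +681.818ms=3/4b
7) 5454.545ms=6b +1363.636ms=3/2b
8) 6818.182ms=15/2b +681.818ms=3/4b
9) 7500.0ms=33/4b +681.818ms=3/4b
10) 8181.818ms=9b +681.818ms=3/4b
11) 8863.636ms=39/4b +681.818ms=3/4b
12) 9545.455ms=21/2b +454.545ms=1/2b
13) 10000.0ms=11b +454.545ms=1/2b
14) 10454.545ms=23/2b +454.545ms=1/2b
Σ=12b of 12 (66bpm 3/8) — PASS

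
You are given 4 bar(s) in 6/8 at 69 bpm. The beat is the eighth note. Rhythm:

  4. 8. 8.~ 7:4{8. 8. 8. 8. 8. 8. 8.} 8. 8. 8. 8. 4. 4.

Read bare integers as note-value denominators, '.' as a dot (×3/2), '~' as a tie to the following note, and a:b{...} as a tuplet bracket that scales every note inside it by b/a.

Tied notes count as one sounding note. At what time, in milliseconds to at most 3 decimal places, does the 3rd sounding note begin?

1. 0.0ms @ 0 + 2608.696ms (3)
2. 2608.696ms @ 3 + 1304.348ms (3/2)
3. 3913.043ms @ 9/2 + 2049.689ms (33/14)
4. 5962.733ms @ 48/7 + 745.342ms (6/7)
5. 6708.075ms @ 54/7 + 745.342ms (6/7)
6. 7453.416ms @ 60/7 + 745.342ms (6/7)
7. 8198.758ms @ 66/7 + 745.342ms (6/7)
8. 8944.099ms @ 72/7 + 745.342ms (6/7)
9. 9689.441ms @ 78/7 + 745.342ms (6/7)
10. 10434.783ms @ 12 + 1304.348ms (3/2)
11. 11739.13ms @ 27/2 + 1304.348ms (3/2)
12. 13043.478ms @ 15 + 1304.348ms (3/2)
13. 14347.826ms @ 33/2 + 1304.348ms (3/2)
14. 15652.174ms @ 18 + 2608.696ms (3)
15. 18260.87ms @ 21 + 2608.696ms (3)

note 3 onset = 9/2b = 3913.043ms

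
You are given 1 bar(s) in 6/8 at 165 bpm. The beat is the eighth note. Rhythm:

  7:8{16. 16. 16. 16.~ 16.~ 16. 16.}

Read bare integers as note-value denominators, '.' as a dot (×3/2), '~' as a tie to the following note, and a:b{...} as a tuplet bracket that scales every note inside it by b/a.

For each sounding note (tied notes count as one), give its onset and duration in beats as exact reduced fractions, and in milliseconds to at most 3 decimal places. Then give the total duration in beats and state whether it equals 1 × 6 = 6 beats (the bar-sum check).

1) 0.0ms=0b +311.688ms=6/7b
2) 311.688ms=6/7b +311.688ms=6/7b
3) 623.377ms=12/7b +311.688ms=6/7b
4) 935.065ms=18/7b +935.065ms=18/7b
5) 1870.13ms=36/7b +311.688ms=6/7b
Σ=6b of 6 (165bpm 6/8) — PASS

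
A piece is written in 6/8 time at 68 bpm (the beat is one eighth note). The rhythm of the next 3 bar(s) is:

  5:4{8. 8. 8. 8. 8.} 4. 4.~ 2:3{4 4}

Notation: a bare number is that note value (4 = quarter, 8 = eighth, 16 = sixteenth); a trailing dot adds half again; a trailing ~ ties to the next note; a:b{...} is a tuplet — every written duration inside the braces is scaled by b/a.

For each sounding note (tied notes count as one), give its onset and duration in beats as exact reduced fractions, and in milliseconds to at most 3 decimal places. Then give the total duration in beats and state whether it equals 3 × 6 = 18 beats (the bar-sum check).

1) 0.0ms=0b +1058.824ms=6/5b
2) 1058.824ms=6/5b +1058.824ms=6/5b
3) 2117.647ms=12/5b +1058.824ms=6/5b
4) 3176.471ms=18/5b +1058.824ms=6/5b
5) 4235.294ms=24/5b +1058.824ms=6/5b
6) 5294.118ms=6b +2647.059ms=3b
7) 7941.176ms=9b +5294.118ms=6b
8) 13235.294ms=15b +2647.059ms=3b
Σ=18b of 18 (68bpm 6/8) — PASS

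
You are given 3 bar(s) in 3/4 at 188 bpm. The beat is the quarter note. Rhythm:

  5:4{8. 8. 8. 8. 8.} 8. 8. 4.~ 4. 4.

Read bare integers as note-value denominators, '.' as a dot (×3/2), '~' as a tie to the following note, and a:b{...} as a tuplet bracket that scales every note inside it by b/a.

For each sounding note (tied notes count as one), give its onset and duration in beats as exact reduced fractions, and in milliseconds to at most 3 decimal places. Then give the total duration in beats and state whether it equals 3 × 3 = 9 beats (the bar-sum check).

1) 0.0ms=0b +191.489ms=3/5b
2) 191.489ms=3/5b +191.489ms=3/5b
3) 382.979ms=6/5b +191.489ms=3/5b
4) 574.468ms=9/5b +191.489ms=3/5b
5) 765.957ms=12/5b +191.489ms=3/5b
6) 957.447ms=3b +239.362ms=3/4b
7) 1196.809ms=15/4b +239.362ms=3/4b
8) 1436.17ms=9/2b +957.447ms=3b
9) 2393.617ms=15/2b +478.723ms=3/2b
Σ=9b of 9 (188bpm 3/4) — PASS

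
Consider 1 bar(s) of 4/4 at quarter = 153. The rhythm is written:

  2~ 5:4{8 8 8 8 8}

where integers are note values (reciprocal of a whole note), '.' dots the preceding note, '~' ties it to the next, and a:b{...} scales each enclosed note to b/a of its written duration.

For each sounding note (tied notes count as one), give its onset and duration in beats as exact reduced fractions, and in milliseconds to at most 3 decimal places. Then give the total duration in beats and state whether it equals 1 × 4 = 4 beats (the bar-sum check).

1) 0.0ms=0b +941.176ms=12/5b
2) 941.176ms=12/5b +156.863ms=2/5b
3) 1098.039ms=14/5b +156.863ms=2/5b
4) 1254.902ms=16/5b +156.863ms=2/5b
5) 1411.765ms=18/5b +156.863ms=2/5b
Σ=4b of 4 (153bpm 4/4) — PASS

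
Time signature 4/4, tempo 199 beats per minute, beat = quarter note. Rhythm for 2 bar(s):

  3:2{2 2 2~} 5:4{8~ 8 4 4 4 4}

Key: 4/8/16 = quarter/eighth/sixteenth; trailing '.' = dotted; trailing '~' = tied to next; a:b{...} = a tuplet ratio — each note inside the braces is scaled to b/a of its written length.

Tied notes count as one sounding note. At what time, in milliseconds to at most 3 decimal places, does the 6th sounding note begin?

1. 0.0ms @ 0 + 402.01ms (4/3)
2. 402.01ms @ 4/3 + 402.01ms (4/3)
3. 804.02ms @ 8/3 + 643.216ms (32/15)
4. 1447.236ms @ 24/5 + 241.206ms (4/5)
5. 1688.442ms @ 28/5 + 241.206ms (4/5)
6. 1929.648ms @ 32/5 + 241.206ms (4/5)
7. 2170.854ms @ 36/5 + 241.206ms (4/5)

note 6 onset = 32/5b = 1929.648ms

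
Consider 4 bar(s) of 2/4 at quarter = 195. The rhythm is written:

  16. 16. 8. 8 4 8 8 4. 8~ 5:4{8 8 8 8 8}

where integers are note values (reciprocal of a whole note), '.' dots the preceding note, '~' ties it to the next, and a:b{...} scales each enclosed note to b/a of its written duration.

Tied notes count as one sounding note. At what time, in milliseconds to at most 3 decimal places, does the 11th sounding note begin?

1. 0.0ms @ 0 + 115.385ms (3/8)
2. 115.385ms @ 3/8 + 115.385ms (3/8)
3. 230.769ms @ 3/4 + 230.769ms (3/4)
4. 461.538ms @ 3/2 + 153.846ms (1/2)
5. 615.385ms @ 2 + 307.692ms (1)
6. 923.077ms @ 3 + 153.846ms (1/2)
7. 1076.923ms @ 7/2 + 153.846ms (1/2)
8. 1230.769ms @ 4 + 461.538ms (3/2)
9. 1692.308ms @ 11/2 + 276.923ms (9/10)
10. 1969.231ms @ 32/5 + 123.077ms (2/5)
11. 2092.308ms @ 34/5 + 123.077ms (2/5)
12. 2215.385ms @ 36/5 + 123.077ms (2/5)
13. 2338.462ms @ 38/5 + 123.077ms (2/5)

note 11 onset = 34/5b = 2092.308ms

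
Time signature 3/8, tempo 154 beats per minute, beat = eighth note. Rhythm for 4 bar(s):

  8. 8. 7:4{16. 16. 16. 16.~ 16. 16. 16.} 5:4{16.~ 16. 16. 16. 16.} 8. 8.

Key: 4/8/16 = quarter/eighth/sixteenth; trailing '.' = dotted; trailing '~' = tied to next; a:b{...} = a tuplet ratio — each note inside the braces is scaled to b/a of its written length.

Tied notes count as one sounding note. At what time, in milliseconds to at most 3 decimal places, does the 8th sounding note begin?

note 8 onset = 39/7b = 2170.686ms

1. 0.0ms @ 0 + 584.416ms (3/2)
2. 584.416ms @ 3/2 + 584.416ms (3/2)
3. 1168.831ms @ 3 + 166.976ms (3/7)
4. 1335.807ms @ 24/7 + 166.976ms (3/7)
5. 1502.783ms @ 27/7 + 166.976ms (3/7)
6. 1669.759ms @ 30/7 + 333.952ms (6/7)
7. 2003.711ms @ 36/7 + 166.976ms (3/7)
8. 2170.686ms @ 39/7 + 166.976ms (3/7)
9. 2337.662ms @ 6 + 467.532ms (6/5)
10. 2805.195ms @ 36/5 + 233.766ms (3/5)
11. 3038.961ms @ 39/5 + 233.766ms (3/5)
12. 3272.727ms @ 42/5 + 233.766ms (3/5)
13. 3506.494ms @ 9 + 584.416ms (3/2)
14. 4090.909ms @ 21/2 + 584.416ms (3/2)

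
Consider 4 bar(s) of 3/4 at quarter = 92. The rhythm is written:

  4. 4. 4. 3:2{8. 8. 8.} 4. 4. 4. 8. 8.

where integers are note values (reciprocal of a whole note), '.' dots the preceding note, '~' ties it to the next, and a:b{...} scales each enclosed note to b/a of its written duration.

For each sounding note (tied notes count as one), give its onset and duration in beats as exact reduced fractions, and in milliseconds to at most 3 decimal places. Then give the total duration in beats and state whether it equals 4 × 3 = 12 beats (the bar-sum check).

1) 0.0ms=0b +978.261ms=3/2b
2) 978.261ms=3/2b +978.261ms=3/2b
3) 1956.522ms=3b +978.261ms=3/2b
4) 2934.783ms=9/2b +326.087ms=1/2b
5) 3260.87ms=5b +326.087ms=1/2b
6) 3586.957ms=11/2b +326.087ms=1/2b
7) 3913.043ms=6b +978.261ms=3/2b
8) 4891.304ms=15/2b +978.261ms=3/2b
9) 5869.565ms=9b +978.261ms=3/2b
10) 6847.826ms=21/2b +489.13ms=3/4b
11) 7336.957ms=45/4b +489.13ms=3/4b
Σ=12b of 12 (92bpm 3/4) — PASS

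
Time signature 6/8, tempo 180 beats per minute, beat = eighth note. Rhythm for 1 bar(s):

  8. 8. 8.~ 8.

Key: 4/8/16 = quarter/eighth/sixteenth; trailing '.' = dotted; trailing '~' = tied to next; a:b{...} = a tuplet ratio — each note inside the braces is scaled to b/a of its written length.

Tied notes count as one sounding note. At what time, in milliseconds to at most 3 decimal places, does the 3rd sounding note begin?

note 3 onset = 3b = 1000.0ms

1. 0.0ms @ 0 + 500.0ms (3/2)
2. 500.0ms @ 3/2 + 500.0ms (3/2)
3. 1000.0ms @ 3 + 1000.0ms (3)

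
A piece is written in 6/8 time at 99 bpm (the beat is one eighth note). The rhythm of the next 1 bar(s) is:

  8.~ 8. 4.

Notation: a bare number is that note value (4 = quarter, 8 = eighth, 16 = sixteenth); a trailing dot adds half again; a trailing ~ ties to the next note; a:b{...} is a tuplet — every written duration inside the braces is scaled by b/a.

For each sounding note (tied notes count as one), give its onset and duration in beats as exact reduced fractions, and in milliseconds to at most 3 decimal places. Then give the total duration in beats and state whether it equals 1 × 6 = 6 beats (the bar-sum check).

1) 0.0ms=0b +1818.182ms=3b
2) 1818.182ms=3b +1818.182ms=3b
Σ=6b of 6 (99bpm 6/8) — PASS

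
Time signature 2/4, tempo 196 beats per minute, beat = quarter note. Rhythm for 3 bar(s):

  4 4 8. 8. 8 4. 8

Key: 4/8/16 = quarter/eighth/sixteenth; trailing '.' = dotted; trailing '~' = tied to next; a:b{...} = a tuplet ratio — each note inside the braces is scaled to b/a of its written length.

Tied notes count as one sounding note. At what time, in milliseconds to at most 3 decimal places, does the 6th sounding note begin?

1. 0.0ms @ 0 + 306.122ms (1)
2. 306.122ms @ 1 + 306.122ms (1)
3. 612.245ms @ 2 + 229.592ms (3/4)
4. 841.837ms @ 11/4 + 229.592ms (3/4)
5. 1071.429ms @ 7/2 + 153.061ms (1/2)
6. 1224.49ms @ 4 + 459.184ms (3/2)
7. 1683.673ms @ 11/2 + 153.061ms (1/2)

note 6 onset = 4b = 1224.49ms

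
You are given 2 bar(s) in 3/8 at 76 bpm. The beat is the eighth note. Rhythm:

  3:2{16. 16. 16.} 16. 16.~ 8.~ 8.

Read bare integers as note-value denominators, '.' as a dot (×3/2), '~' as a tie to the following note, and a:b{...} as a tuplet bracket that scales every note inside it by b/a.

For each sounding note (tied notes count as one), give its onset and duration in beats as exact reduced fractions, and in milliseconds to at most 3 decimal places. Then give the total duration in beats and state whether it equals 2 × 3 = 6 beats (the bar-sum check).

1) 0.0ms=0b +394.737ms=1/2b
2) 394.737ms=1/2b +394.737ms=1/2b
3) 789.474ms=1b +394.737ms=1/2b
4) 1184.211ms=3/2b +592.105ms=3/4b
5) 1776.316ms=9/4b +2960.526ms=15/4b
Σ=6b of 6 (76bpm 3/8) — PASS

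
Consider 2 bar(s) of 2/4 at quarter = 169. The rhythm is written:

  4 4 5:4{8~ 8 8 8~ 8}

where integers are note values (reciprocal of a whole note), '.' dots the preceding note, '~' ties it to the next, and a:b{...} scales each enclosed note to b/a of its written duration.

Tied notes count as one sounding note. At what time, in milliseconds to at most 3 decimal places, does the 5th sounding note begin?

note 5 onset = 16/5b = 1136.095ms

1. 0.0ms @ 0 + 355.03ms (1)
2. 355.03ms @ 1 + 355.03ms (1)
3. 710.059ms @ 2 + 284.024ms (4/5)
4. 994.083ms @ 14/5 + 142.012ms (2/5)
5. 1136.095ms @ 16/5 + 284.024ms (4/5)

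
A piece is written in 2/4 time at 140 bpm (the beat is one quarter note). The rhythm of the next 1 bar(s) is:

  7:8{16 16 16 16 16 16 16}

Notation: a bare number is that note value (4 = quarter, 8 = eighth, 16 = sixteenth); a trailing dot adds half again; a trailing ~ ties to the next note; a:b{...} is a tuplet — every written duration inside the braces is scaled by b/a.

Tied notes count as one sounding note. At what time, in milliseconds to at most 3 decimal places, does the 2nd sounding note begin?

1. 0.0ms @ 0 + 122.449ms (2/7)
2. 122.449ms @ 2/7 + 122.449ms (2/7)
3. 244.898ms @ 4/7 + 122.449ms (2/7)
4. 367.347ms @ 6/7 + 122.449ms (2/7)
5. 489.796ms @ 8/7 + 122.449ms (2/7)
6. 612.245ms @ 10/7 + 122.449ms (2/7)
7. 734.694ms @ 12/7 + 122.449ms (2/7)

note 2 onset = 2/7b = 122.449ms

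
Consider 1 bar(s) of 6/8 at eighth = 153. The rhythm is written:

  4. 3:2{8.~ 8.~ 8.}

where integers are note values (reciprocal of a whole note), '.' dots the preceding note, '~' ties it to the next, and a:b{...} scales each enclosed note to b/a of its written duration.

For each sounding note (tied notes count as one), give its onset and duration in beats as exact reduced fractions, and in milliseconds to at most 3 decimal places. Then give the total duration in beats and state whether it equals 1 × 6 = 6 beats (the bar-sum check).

1) 0.0ms=0b +1176.471ms=3b
2) 1176.471ms=3b +1176.471ms=3b
Σ=6b of 6 (153bpm 6/8) — PASS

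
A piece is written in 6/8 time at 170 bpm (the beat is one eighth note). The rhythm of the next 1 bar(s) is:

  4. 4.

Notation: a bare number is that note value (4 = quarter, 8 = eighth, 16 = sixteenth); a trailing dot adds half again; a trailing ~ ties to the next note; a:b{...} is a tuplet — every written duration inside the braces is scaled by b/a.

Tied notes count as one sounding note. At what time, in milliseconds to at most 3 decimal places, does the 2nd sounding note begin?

note 2 onset = 3b = 1058.824ms

1. 0.0ms @ 0 + 1058.824ms (3)
2. 1058.824ms @ 3 + 1058.824ms (3)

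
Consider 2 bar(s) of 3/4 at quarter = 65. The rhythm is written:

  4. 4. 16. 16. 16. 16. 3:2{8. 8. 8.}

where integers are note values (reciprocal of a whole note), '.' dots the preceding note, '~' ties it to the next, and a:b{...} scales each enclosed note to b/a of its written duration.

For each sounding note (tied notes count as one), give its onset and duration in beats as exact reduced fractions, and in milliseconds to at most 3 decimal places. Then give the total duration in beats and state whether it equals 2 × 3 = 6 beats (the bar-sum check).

1) 0.0ms=0b +1384.615ms=3/2b
2) 1384.615ms=3/2b +1384.615ms=3/2b
3) 2769.231ms=3b +346.154ms=3/8b
4) 3115.385ms=27/8b +346.154ms=3/8b
5) 3461.538ms=15/4b +346.154ms=3/8b
6) 3807.692ms=33/8b +346.154ms=3/8b
7) 4153.846ms=9/2b +461.538ms=1/2b
8) 4615.385ms=5b +461.538ms=1/2b
9) 5076.923ms=11/2b +461.538ms=1/2b
Σ=6b of 6 (65bpm 3/4) — PASS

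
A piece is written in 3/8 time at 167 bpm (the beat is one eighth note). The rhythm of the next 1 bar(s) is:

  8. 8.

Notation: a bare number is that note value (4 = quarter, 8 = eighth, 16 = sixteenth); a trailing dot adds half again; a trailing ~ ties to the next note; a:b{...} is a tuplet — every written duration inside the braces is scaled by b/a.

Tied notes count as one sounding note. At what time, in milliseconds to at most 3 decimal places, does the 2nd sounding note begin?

note 2 onset = 3/2b = 538.922ms

1. 0.0ms @ 0 + 538.922ms (3/2)
2. 538.922ms @ 3/2 + 538.922ms (3/2)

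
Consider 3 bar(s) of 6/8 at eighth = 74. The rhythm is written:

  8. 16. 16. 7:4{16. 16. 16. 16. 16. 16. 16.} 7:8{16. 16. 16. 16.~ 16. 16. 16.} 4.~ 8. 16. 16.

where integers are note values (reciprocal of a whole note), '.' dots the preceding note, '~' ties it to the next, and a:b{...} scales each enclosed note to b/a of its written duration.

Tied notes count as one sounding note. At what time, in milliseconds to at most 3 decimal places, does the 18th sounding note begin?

1. 0.0ms @ 0 + 1216.216ms (3/2)
2. 1216.216ms @ 3/2 + 608.108ms (3/4)
3. 1824.324ms @ 9/4 + 608.108ms (3/4)
4. 2432.432ms @ 3 + 347.49ms (3/7)
5. 2779.923ms @ 24/7 + 347.49ms (3/7)
6. 3127.413ms @ 27/7 + 347.49ms (3/7)
7. 3474.903ms @ 30/7 + 347.49ms (3/7)
8. 3822.394ms @ 33/7 + 347.49ms (3/7)
9. 4169.884ms @ 36/7 + 347.49ms (3/7)
10. 4517.375ms @ 39/7 + 347.49ms (3/7)
11. 4864.865ms @ 6 + 694.981ms (6/7)
12. 5559.846ms @ 48/7 + 694.981ms (6/7)
13. 6254.826ms @ 54/7 + 694.981ms (6/7)
14. 6949.807ms @ 60/7 + 1389.961ms (12/7)
15. 8339.768ms @ 72/7 + 694.981ms (6/7)
16. 9034.749ms @ 78/7 + 694.981ms (6/7)
17. 9729.73ms @ 12 + 3648.649ms (9/2)
18. 13378.378ms @ 33/2 + 608.108ms (3/4)
19. 13986.486ms @ 69/4 + 608.108ms (3/4)

note 18 onset = 33/2b = 13378.378ms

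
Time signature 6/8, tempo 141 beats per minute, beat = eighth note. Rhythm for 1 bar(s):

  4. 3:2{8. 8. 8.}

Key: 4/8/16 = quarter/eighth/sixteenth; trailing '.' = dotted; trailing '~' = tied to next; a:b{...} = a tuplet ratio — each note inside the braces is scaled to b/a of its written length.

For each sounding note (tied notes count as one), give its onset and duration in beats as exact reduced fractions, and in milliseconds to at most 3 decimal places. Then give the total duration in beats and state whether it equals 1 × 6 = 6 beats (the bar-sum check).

1) 0.0ms=0b +1276.596ms=3b
2) 1276.596ms=3b +425.532ms=1b
3) 1702.128ms=4b +425.532ms=1b
4) 2127.66ms=5b +425.532ms=1b
Σ=6b of 6 (141bpm 6/8) — PASS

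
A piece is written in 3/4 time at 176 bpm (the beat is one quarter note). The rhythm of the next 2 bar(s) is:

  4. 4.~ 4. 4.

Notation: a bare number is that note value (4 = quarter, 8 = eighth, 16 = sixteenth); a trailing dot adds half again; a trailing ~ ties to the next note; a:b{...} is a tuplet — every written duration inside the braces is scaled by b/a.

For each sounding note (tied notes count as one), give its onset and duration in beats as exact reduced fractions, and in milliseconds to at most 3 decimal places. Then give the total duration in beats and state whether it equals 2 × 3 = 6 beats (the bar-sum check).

1) 0.0ms=0b +511.364ms=3/2b
2) 511.364ms=3/2b +1022.727ms=3b
3) 1534.091ms=9/2b +511.364ms=3/2b
Σ=6b of 6 (176bpm 3/4) — PASS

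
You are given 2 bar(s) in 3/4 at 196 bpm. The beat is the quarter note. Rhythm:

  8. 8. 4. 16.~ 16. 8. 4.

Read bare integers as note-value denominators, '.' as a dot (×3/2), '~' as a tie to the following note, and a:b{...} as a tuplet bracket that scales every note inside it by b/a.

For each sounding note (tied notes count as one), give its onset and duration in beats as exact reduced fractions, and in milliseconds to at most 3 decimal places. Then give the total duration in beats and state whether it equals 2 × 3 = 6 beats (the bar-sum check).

1) 0.0ms=0b +229.592ms=3/4b
2) 229.592ms=3/4b +229.592ms=3/4b
3) 459.184ms=3/2b +459.184ms=3/2b
4) 918.367ms=3b +229.592ms=3/4b
5) 1147.959ms=15/4b +229.592ms=3/4b
6) 1377.551ms=9/2b +459.184ms=3/2b
Σ=6b of 6 (196bpm 3/4) — PASS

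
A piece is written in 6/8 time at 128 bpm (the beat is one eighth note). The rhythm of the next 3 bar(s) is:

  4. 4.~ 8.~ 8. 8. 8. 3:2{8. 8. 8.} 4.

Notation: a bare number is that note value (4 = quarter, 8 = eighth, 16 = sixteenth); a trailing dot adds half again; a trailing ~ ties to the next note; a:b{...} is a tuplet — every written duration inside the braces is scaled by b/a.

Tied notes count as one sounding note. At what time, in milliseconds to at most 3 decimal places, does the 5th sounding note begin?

1. 0.0ms @ 0 + 1406.25ms (3)
2. 1406.25ms @ 3 + 2812.5ms (6)
3. 4218.75ms @ 9 + 703.125ms (3/2)
4. 4921.875ms @ 21/2 + 703.125ms (3/2)
5. 5625.0ms @ 12 + 468.75ms (1)
6. 6093.75ms @ 13 + 468.75ms (1)
7. 6562.5ms @ 14 + 468.75ms (1)
8. 7031.25ms @ 15 + 1406.25ms (3)

note 5 onset = 12b = 5625.0ms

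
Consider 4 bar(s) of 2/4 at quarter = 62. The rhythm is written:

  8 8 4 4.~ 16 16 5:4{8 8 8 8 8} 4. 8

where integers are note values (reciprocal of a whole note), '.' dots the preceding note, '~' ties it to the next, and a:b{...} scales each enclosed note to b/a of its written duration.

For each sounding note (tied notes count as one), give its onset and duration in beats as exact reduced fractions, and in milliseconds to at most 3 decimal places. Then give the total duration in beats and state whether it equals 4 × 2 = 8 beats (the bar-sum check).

1) 0.0ms=0b +483.871ms=1/2b
2) 483.871ms=1/2b +483.871ms=1/2b
3) 967.742ms=1b +967.742ms=1b
4) 1935.484ms=2b +1693.548ms=7/4b
5) 3629.032ms=15/4b +241.935ms=1/4b
6) 3870.968ms=4b +387.097ms=2/5b
7) 4258.065ms=22/5b +387.097ms=2/5b
8) 4645.161ms=24/5b +387.097ms=2/5b
9) 5032.258ms=26/5b +387.097ms=2/5b
10) 5419.355ms=28/5b +387.097ms=2/5b
11) 5806.452ms=6b +1451.613ms=3/2b
12) 7258.065ms=15/2b +483.871ms=1/2b
Σ=8b of 8 (62bpm 2/4) — PASS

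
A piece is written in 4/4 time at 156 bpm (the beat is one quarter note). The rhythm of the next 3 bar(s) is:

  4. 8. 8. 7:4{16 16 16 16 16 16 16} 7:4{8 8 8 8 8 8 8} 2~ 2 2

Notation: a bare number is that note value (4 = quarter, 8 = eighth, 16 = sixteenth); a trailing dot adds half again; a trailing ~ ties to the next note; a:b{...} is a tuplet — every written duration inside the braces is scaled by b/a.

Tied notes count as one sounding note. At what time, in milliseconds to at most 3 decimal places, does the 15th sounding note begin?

note 15 onset = 36/7b = 1978.022ms

1. 0.0ms @ 0 + 576.923ms (3/2)
2. 576.923ms @ 3/2 + 288.462ms (3/4)
3. 865.385ms @ 9/4 + 288.462ms (3/4)
4. 1153.846ms @ 3 + 54.945ms (1/7)
5. 1208.791ms @ 22/7 + 54.945ms (1/7)
6. 1263.736ms @ 23/7 + 54.945ms (1/7)
7. 1318.681ms @ 24/7 + 54.945ms (1/7)
8. 1373.626ms @ 25/7 + 54.945ms (1/7)
9. 1428.571ms @ 26/7 + 54.945ms (1/7)
10. 1483.516ms @ 27/7 + 54.945ms (1/7)
11. 1538.462ms @ 4 + 109.89ms (2/7)
12. 1648.352ms @ 30/7 + 109.89ms (2/7)
13. 1758.242ms @ 32/7 + 109.89ms (2/7)
14. 1868.132ms @ 34/7 + 109.89ms (2/7)
15. 1978.022ms @ 36/7 + 109.89ms (2/7)
16. 2087.912ms @ 38/7 + 109.89ms (2/7)
17. 2197.802ms @ 40/7 + 109.89ms (2/7)
18. 2307.692ms @ 6 + 1538.462ms (4)
19. 3846.154ms @ 10 + 769.231ms (2)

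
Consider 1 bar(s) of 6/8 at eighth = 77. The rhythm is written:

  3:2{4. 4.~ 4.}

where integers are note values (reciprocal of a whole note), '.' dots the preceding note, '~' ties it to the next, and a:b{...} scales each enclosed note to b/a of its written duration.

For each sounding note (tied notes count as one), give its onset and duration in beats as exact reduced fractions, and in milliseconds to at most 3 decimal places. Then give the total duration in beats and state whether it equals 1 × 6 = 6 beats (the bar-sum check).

1) 0.0ms=0b +1558.442ms=2b
2) 1558.442ms=2b +3116.883ms=4b
Σ=6b of 6 (77bpm 6/8) — PASS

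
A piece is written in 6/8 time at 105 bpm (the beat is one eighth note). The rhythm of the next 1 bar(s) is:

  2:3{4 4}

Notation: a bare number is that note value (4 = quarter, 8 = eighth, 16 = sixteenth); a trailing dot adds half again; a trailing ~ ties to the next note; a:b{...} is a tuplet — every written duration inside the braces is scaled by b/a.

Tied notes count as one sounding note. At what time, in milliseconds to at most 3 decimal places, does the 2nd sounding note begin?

note 2 onset = 3b = 1714.286ms

1. 0.0ms @ 0 + 1714.286ms (3)
2. 1714.286ms @ 3 + 1714.286ms (3)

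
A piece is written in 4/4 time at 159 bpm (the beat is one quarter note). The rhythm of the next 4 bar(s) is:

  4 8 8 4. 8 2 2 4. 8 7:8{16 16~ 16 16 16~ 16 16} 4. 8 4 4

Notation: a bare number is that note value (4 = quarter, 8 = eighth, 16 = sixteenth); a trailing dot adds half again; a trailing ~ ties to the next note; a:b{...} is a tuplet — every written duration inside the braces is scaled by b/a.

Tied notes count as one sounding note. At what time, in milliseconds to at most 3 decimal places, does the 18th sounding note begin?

1. 0.0ms @ 0 + 377.358ms (1)
2. 377.358ms @ 1 + 188.679ms (1/2)
3. 566.038ms @ 3/2 + 188.679ms (1/2)
4. 754.717ms @ 2 + 566.038ms (3/2)
5. 1320.755ms @ 7/2 + 188.679ms (1/2)
6. 1509.434ms @ 4 + 754.717ms (2)
7. 2264.151ms @ 6 + 754.717ms (2)
8. 3018.868ms @ 8 + 566.038ms (3/2)
9. 3584.906ms @ 19/2 + 188.679ms (1/2)
10. 3773.585ms @ 10 + 107.817ms (2/7)
11. 3881.402ms @ 72/7 + 215.633ms (4/7)
12. 4097.035ms @ 76/7 + 107.817ms (2/7)
13. 4204.852ms @ 78/7 + 215.633ms (4/7)
14. 4420.485ms @ 82/7 + 107.817ms (2/7)
15. 4528.302ms @ 12 + 566.038ms (3/2)
16. 5094.34ms @ 27/2 + 188.679ms (1/2)
17. 5283.019ms @ 14 + 377.358ms (1)
18. 5660.377ms @ 15 + 377.358ms (1)

note 18 onset = 15b = 5660.377ms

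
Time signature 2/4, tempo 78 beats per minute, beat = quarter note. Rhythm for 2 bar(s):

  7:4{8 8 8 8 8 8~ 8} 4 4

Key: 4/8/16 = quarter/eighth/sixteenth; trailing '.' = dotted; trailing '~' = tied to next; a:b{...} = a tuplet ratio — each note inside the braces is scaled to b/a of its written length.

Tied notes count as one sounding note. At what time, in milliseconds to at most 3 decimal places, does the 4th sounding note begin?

1. 0.0ms @ 0 + 219.78ms (2/7)
2. 219.78ms @ 2/7 + 219.78ms (2/7)
3. 439.56ms @ 4/7 + 219.78ms (2/7)
4. 659.341ms @ 6/7 + 219.78ms (2/7)
5. 879.121ms @ 8/7 + 219.78ms (2/7)
6. 1098.901ms @ 10/7 + 439.56ms (4/7)
7. 1538.462ms @ 2 + 769.231ms (1)
8. 2307.692ms @ 3 + 769.231ms (1)

note 4 onset = 6/7b = 659.341ms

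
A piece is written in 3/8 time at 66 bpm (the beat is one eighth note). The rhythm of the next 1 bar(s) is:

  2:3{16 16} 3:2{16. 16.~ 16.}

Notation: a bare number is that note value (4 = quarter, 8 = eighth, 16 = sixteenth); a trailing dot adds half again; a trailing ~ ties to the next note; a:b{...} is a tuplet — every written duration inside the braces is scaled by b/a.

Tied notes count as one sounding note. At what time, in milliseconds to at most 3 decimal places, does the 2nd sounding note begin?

1. 0.0ms @ 0 + 681.818ms (3/4)
2. 681.818ms @ 3/4 + 681.818ms (3/4)
3. 1363.636ms @ 3/2 + 454.545ms (1/2)
4. 1818.182ms @ 2 + 909.091ms (1)

note 2 onset = 3/4b = 681.818ms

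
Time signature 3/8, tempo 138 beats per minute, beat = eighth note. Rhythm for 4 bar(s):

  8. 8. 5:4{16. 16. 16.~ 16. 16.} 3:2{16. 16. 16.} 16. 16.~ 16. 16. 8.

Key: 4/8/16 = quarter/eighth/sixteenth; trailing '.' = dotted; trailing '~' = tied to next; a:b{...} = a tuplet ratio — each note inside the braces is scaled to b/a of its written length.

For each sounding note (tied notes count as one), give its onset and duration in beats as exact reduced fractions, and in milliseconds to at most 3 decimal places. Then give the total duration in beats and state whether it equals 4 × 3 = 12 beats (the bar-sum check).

1) 0.0ms=0b +652.174ms=3/2b
2) 652.174ms=3/2b +652.174ms=3/2b
3) 1304.348ms=3b +260.87ms=3/5b
4) 1565.217ms=18/5b +260.87ms=3/5b
5) 1826.087ms=21/5b +521.739ms=6/5b
6) 2347.826ms=27/5b +260.87ms=3/5b
7) 2608.696ms=6b +217.391ms=1/2b
8) 2826.087ms=13/2b +217.391ms=1/2b
9) 3043.478ms=7b +217.391ms=1/2b
10) 3260.87ms=15/2b +326.087ms=3/4b
11) 3586.957ms=33/4b +652.174ms=3/2b
12) 4239.13ms=39/4b +326.087ms=3/4b
13) 4565.217ms=21/2b +652.174ms=3/2b
Σ=12b of 12 (138bpm 3/8) — PASS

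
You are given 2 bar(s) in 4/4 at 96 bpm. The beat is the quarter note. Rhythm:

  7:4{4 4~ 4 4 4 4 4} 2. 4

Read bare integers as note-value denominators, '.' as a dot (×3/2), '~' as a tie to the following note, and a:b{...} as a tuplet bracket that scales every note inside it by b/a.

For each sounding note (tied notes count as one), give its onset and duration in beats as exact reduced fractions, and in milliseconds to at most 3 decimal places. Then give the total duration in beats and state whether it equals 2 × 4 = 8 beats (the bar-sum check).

1) 0.0ms=0b +357.143ms=4/7b
2) 357.143ms=4/7b +714.286ms=8/7b
3) 1071.429ms=12/7b +357.143ms=4/7b
4) 1428.571ms=16/7b +357.143ms=4/7b
5) 1785.714ms=20/7b +357.143ms=4/7b
6) 2142.857ms=24/7b +357.143ms=4/7b
7) 2500.0ms=4b +1875.0ms=3b
8) 4375.0ms=7b +625.0ms=1b
Σ=8b of 8 (96bpm 4/4) — PASS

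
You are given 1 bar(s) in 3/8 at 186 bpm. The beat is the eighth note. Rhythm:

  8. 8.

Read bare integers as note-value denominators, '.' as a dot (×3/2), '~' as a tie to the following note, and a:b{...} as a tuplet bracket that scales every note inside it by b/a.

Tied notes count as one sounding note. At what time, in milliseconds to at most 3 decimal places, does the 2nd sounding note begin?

1. 0.0ms @ 0 + 483.871ms (3/2)
2. 483.871ms @ 3/2 + 483.871ms (3/2)

note 2 onset = 3/2b = 483.871ms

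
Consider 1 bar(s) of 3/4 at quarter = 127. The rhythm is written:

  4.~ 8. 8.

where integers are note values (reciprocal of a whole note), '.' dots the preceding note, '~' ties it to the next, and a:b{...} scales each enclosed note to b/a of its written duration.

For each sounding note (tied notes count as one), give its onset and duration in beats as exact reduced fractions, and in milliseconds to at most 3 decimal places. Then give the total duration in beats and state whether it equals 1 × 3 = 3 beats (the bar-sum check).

1) 0.0ms=0b +1062.992ms=9/4b
2) 1062.992ms=9/4b +354.331ms=3/4b
Σ=3b of 3 (127bpm 3/4) — PASS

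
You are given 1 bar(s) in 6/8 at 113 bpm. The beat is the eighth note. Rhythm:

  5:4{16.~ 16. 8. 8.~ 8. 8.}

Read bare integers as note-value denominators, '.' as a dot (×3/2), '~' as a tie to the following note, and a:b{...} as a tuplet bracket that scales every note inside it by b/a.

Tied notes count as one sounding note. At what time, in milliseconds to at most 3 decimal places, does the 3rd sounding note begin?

1. 0.0ms @ 0 + 637.168ms (6/5)
2. 637.168ms @ 6/5 + 637.168ms (6/5)
3. 1274.336ms @ 12/5 + 1274.336ms (12/5)
4. 2548.673ms @ 24/5 + 637.168ms (6/5)

note 3 onset = 12/5b = 1274.336ms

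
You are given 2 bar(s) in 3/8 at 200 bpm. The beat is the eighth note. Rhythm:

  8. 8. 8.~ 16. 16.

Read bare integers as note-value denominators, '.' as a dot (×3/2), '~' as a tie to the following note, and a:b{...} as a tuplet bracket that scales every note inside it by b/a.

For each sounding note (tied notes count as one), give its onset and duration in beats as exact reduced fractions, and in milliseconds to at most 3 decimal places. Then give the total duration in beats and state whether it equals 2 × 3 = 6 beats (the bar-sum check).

1) 0.0ms=0b +450.0ms=3/2b
2) 450.0ms=3/2b +450.0ms=3/2b
3) 900.0ms=3b +675.0ms=9/4b
4) 1575.0ms=21/4b +225.0ms=3/4b
Σ=6b of 6 (200bpm 3/8) — PASS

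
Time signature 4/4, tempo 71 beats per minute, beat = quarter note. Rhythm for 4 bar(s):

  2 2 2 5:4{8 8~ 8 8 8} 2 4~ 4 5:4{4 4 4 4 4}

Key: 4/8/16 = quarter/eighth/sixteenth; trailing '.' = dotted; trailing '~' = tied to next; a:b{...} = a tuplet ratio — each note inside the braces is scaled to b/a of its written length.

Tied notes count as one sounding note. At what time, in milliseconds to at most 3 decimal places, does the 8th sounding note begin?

1. 0.0ms @ 0 + 1690.141ms (2)
2. 1690.141ms @ 2 + 1690.141ms (2)
3. 3380.282ms @ 4 + 1690.141ms (2)
4. 5070.423ms @ 6 + 338.028ms (2/5)
5. 5408.451ms @ 32/5 + 676.056ms (4/5)
6. 6084.507ms @ 36/5 + 338.028ms (2/5)
7. 6422.535ms @ 38/5 + 338.028ms (2/5)
8. 6760.563ms @ 8 + 1690.141ms (2)
9. 8450.704ms @ 10 + 1690.141ms (2)
10. 10140.845ms @ 12 + 676.056ms (4/5)
11. 10816.901ms @ 64/5 + 676.056ms (4/5)
12. 11492.958ms @ 68/5 + 676.056ms (4/5)
13. 12169.014ms @ 72/5 + 676.056ms (4/5)
14. 12845.07ms @ 76/5 + 676.056ms (4/5)

note 8 onset = 8b = 6760.563ms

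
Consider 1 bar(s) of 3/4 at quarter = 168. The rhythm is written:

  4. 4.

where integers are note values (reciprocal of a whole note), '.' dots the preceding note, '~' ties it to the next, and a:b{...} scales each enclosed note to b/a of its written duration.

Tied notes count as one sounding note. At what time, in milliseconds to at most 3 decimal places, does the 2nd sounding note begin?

1. 0.0ms @ 0 + 535.714ms (3/2)
2. 535.714ms @ 3/2 + 535.714ms (3/2)

note 2 onset = 3/2b = 535.714ms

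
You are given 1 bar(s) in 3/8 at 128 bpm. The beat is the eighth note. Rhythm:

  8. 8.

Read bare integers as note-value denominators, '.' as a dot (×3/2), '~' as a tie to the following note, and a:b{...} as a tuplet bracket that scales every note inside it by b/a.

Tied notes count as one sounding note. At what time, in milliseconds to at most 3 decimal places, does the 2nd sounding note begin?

note 2 onset = 3/2b = 703.125ms

1. 0.0ms @ 0 + 703.125ms (3/2)
2. 703.125ms @ 3/2 + 703.125ms (3/2)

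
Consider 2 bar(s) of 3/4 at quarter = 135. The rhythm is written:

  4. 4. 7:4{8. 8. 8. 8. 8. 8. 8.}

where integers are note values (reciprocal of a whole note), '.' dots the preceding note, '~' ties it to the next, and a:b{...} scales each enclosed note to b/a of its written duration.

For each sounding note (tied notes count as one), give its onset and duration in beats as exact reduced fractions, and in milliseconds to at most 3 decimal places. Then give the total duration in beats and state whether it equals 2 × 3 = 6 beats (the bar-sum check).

1) 0.0ms=0b +666.667ms=3/2b
2) 666.667ms=3/2b +666.667ms=3/2b
3) 1333.333ms=3b +190.476ms=3/7b
4) 1523.81ms=24/7b +190.476ms=3/7b
5) 1714.286ms=27/7b +190.476ms=3/7b
6) 1904.762ms=30/7b +190.476ms=3/7b
7) 2095.238ms=33/7b +190.476ms=3/7b
8) 2285.714ms=36/7b +190.476ms=3/7b
9) 2476.19ms=39/7b +190.476ms=3/7b
Σ=6b of 6 (135bpm 3/4) — PASS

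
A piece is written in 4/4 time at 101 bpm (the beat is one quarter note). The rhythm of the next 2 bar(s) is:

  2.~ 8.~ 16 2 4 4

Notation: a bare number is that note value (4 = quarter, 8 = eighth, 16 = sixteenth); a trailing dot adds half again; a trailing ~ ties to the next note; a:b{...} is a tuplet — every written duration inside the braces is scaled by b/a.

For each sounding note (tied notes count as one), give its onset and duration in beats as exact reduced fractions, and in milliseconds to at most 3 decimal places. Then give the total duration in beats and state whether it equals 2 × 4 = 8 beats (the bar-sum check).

1) 0.0ms=0b +2376.238ms=4b
2) 2376.238ms=4b +1188.119ms=2b
3) 3564.356ms=6b +594.059ms=1b
4) 4158.416ms=7b +594.059ms=1b
Σ=8b of 8 (101bpm 4/4) — PASS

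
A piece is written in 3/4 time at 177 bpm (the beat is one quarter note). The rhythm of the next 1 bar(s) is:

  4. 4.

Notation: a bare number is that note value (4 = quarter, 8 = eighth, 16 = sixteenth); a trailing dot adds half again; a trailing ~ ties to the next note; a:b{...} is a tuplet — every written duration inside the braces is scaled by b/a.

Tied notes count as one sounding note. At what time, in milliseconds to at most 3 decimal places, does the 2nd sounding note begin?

note 2 onset = 3/2b = 508.475ms

1. 0.0ms @ 0 + 508.475ms (3/2)
2. 508.475ms @ 3/2 + 508.475ms (3/2)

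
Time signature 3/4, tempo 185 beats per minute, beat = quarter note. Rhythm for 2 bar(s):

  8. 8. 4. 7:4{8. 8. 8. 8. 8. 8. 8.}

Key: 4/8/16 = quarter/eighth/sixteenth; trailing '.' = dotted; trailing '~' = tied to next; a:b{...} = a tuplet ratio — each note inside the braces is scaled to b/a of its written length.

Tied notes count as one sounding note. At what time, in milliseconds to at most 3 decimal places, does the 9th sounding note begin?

note 9 onset = 36/7b = 1667.954ms

1. 0.0ms @ 0 + 243.243ms (3/4)
2. 243.243ms @ 3/4 + 243.243ms (3/4)
3. 486.486ms @ 3/2 + 486.486ms (3/2)
4. 972.973ms @ 3 + 138.996ms (3/7)
5. 1111.969ms @ 24/7 + 138.996ms (3/7)
6. 1250.965ms @ 27/7 + 138.996ms (3/7)
7. 1389.961ms @ 30/7 + 138.996ms (3/7)
8. 1528.958ms @ 33/7 + 138.996ms (3/7)
9. 1667.954ms @ 36/7 + 138.996ms (3/7)
10. 1806.95ms @ 39/7 + 138.996ms (3/7)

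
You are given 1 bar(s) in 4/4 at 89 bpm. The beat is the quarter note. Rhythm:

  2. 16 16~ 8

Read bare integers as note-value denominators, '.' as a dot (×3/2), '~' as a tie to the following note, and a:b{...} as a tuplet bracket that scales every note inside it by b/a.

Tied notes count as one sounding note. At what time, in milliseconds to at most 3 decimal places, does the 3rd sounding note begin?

1. 0.0ms @ 0 + 2022.472ms (3)
2. 2022.472ms @ 3 + 168.539ms (1/4)
3. 2191.011ms @ 13/4 + 505.618ms (3/4)

note 3 onset = 13/4b = 2191.011ms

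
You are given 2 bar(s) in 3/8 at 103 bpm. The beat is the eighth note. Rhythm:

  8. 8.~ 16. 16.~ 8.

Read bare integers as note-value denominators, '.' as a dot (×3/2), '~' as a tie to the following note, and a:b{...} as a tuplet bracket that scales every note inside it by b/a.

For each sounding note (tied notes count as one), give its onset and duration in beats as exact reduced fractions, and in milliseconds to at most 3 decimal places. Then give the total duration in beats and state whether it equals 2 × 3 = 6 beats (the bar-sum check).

1) 0.0ms=0b +873.786ms=3/2b
2) 873.786ms=3/2b +1310.68ms=9/4b
3) 2184.466ms=15/4b +1310.68ms=9/4b
Σ=6b of 6 (103bpm 3/8) — PASS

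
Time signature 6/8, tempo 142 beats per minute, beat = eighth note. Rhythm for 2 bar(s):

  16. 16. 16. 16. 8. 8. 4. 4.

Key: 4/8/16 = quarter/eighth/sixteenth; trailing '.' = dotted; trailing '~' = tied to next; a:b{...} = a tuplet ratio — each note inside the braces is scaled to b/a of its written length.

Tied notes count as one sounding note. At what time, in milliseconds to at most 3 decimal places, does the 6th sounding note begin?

1. 0.0ms @ 0 + 316.901ms (3/4)
2. 316.901ms @ 3/4 + 316.901ms (3/4)
3. 633.803ms @ 3/2 + 316.901ms (3/4)
4. 950.704ms @ 9/4 + 316.901ms (3/4)
5. 1267.606ms @ 3 + 633.803ms (3/2)
6. 1901.408ms @ 9/2 + 633.803ms (3/2)
7. 2535.211ms @ 6 + 1267.606ms (3)
8. 3802.817ms @ 9 + 1267.606ms (3)

note 6 onset = 9/2b = 1901.408ms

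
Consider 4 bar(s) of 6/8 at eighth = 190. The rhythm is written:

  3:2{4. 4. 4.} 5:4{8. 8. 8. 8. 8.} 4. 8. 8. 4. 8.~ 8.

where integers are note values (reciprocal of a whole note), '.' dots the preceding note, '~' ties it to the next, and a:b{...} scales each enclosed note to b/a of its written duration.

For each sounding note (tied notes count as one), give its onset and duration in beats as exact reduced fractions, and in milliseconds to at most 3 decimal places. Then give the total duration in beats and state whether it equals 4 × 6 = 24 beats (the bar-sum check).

1) 0.0ms=0b +631.579ms=2b
2) 631.579ms=2b +631.579ms=2b
3) 1263.158ms=4b +631.579ms=2b
4) 1894.737ms=6b +378.947ms=6/5b
5) 2273.684ms=36/5b +378.947ms=6/5b
6) 2652.632ms=42/5b +378.947ms=6/5b
7) 3031.579ms=48/5b +378.947ms=6/5b
8) 3410.526ms=54/5b +378.947ms=6/5b
9) 3789.474ms=12b +947.368ms=3b
10) 4736.842ms=15b +473.684ms=3/2b
11) 5210.526ms=33/2b +473.684ms=3/2b
12) 5684.211ms=18b +947.368ms=3b
13) 6631.579ms=21b +947.368ms=3b
Σ=24b of 24 (190bpm 6/8) — PASS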